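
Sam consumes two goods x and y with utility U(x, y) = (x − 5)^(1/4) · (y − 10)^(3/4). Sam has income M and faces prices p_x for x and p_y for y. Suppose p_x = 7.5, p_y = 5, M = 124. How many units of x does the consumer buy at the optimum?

x* = 6.2167

After buying the subsistence bundle (5, 10), a share 0.25 of the remaining income goes to x: x* = 5 + 0.25·(M − 5p_x − 10p_y)/p_x.
Discretionary income = 124 − 5·7.5 − 10·5 = 36.5; x* = 5 + 0.25·36.5/7.5 = 6.2167.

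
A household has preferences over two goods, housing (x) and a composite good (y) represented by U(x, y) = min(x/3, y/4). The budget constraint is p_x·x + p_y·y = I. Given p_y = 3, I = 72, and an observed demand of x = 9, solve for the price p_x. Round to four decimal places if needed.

p_x = 4

With perfect complements, no substitution: consume in ratio x:y = 3:4.
Budget: p_x·x + p_y·(4/3)·x = I, so (3·p_x + 4·p_y)·x = 3·I.
Demand: x*(p_x,p_y,I) = 3·I/(3·p_x + 4·p_y), y* = 4·I/(3·p_x + 4·p_y).
Set x* = 9 in the demand function and solve for p_x: p_x = 4.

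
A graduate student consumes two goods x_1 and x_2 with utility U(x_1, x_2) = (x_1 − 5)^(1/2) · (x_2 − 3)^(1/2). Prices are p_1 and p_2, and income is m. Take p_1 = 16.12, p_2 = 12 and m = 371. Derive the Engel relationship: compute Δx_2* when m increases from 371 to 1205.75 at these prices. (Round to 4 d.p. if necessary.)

After buying the subsistence bundle (5, 3), a share 0.5 of the remaining income goes to x_1: x_1* = 5 + 0.5·(m − 5p_1 − 3p_2)/p_1.
Discretionary income = 371 − 5·16.12 − 3·12 = 254.4; x_2* = 3 + 0.5·254.4/12 = 13.6.
At m' = 1205.75: x_2* = 48.3813. Change: 48.3813 − 13.6 = 34.7812.

Δx_2* = 34.7812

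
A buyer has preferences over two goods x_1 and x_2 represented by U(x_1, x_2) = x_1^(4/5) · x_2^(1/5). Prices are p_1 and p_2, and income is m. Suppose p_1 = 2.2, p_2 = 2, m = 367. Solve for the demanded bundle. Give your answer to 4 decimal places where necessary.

x_1* = 133.4545, x_2* = 36.7

Tangency: MRS = 4·x_2/x_1 = p_1/p_2.
Rearranging, p_2·x_2 = (1/4)·p_1·x_1. Substituting into the budget gives p_1·x_1·(1 + (1/4)) = m.
Demand: x_1*(p_1,p_2,m) = 0.8·m/p_1 and x_2* = 0.2·m/p_2.
At p_1=2.2, p_2=2, m=367: x_1* = 0.8·367/2.2 = 133.4545, x_2* = 36.7.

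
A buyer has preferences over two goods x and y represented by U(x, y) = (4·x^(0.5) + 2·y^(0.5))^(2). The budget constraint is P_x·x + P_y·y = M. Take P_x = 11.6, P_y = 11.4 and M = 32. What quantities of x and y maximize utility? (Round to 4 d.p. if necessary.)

x* = 2.1992, y* = 0.5693

MRS = MU_x/MU_y = 2·(y/x)^(0.5). Set equal to P_x/P_y.
Solve for the ratio: y/x = [(1/2)·P_x/P_y]^(2).
With the ratio pinned down, the budget gives x* = M/(P_x + P_y·(y/x)) and y* = (y/x)·x*.
Numerically y/x = 0.258849, so x* = 32/(11.6 + 11.4·0.258849) = 2.1992 and y* = 0.258849·2.1992 = 0.5693.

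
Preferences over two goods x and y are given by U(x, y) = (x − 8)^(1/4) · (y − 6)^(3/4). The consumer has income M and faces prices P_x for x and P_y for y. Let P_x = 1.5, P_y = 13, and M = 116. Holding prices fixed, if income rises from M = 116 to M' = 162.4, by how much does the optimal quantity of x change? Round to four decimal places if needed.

Δx* = 7.7333

After buying the subsistence bundle (8, 6), a share 0.25 of the remaining income goes to x: x* = 8 + 0.25·(M − 8P_x − 6P_y)/P_x.
Discretionary income = 116 − 8·1.5 − 6·13 = 26; x* = 8 + 0.25·26/1.5 = 12.3333.
At M' = 162.4: x* = 20.0667. Change: 20.0667 − 12.3333 = 7.7333.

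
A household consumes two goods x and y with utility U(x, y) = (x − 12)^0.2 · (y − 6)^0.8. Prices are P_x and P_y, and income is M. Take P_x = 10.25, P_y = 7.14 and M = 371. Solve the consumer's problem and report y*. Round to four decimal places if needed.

After buying the subsistence bundle (12, 6), a share 0.2 of the remaining income goes to x: x* = 12 + 0.2·(M − 12P_x − 6P_y)/P_x.
Discretionary income = 371 − 12·10.25 − 6·7.14 = 205.16; y* = 6 + 0.8·205.16/7.14 = 28.9871.

y* = 28.9871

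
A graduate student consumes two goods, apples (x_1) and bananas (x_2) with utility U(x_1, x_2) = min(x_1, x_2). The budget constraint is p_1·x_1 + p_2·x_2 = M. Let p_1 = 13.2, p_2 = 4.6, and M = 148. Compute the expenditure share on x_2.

share on x_2 = 0.2584

Leontief preferences: the optimum is at the kink where x_1/1 = x_2/1, i.e. x_2 = x_1.
Budget: p_1·x_1 + p_2·x_1 = M, so (p_1 + p_2)·x_1 = M.
Demand: x_1*(p_1,p_2,M) = M/(p_1 + p_2), x_2* = M/(p_1 + p_2).
Here 13.2 + 4.6 = 17.8, giving x_1* = 8.3146 and x_2* = 8.3146.
Expenditure on x_2: 4.6·8.3146 = 38.2472; share = 0.2584.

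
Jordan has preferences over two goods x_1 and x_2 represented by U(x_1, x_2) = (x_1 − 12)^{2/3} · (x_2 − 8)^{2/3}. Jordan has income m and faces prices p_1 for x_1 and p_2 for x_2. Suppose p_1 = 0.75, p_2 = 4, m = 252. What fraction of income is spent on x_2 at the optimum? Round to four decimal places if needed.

share on x_2 = 0.5456

MRS = (x_2−8)/(x_1−12). Tangency with p_1/p_2 gives x_2−8 = (p_1/p_2)·(x_1−12).
Substituting into the budget: x_1* = 12 + 0.5·(m − 12·p_1 − 8·p_2)/p_1, and x_2* = 8 + 0.5·(…)/p_2.
Discretionary income = 252 − 12·0.75 − 8·4 = 211; x_1* = 12 + 0.5·211/0.75 = 152.6667; x_2* = 8 + 0.5·211/4 = 34.375.
Expenditure on x_2: 4·34.375 = 137.5; share = 0.5456.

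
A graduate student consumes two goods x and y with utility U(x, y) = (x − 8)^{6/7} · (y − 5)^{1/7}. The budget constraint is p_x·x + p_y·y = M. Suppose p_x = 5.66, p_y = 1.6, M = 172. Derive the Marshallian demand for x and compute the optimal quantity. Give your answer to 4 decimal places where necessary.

MRS = 6·(y−5)/(x−8). Tangency with p_x/p_y gives y−5 = (1/6)·(p_x/p_y)·(x−8).
Substituting into the budget: x* = 8 + 6/7·(M − 8·p_x − 5·p_y)/p_x, and y* = 5 + 1/7·(…)/p_y.
Discretionary income = 172 − 8·5.66 − 5·1.6 = 118.72; x* = 8 + 6/7·118.72/5.66 = 25.9788.

x* = 25.9788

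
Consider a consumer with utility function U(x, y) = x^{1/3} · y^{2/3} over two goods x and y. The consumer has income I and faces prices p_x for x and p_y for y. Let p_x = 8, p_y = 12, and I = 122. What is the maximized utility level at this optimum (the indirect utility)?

V = 6.158

MU_x/MU_y = (1/3·y)/(2/3·x); tangency sets this equal to p_x/p_y.
So 1/3·p_y·y = 2/3·p_x·x; combined with the budget, a share 1/3 of income goes to x.
Demand: x*(p_x,p_y,I) = 1/3·I/p_x and y* = 2/3·I/p_y.
At p_x=8, p_y=12, I=122: x* = 1/3·122/8 = 5.0833, y* = 6.7778.
Utility at the optimum: U(5.0833, 6.7778) = 6.158.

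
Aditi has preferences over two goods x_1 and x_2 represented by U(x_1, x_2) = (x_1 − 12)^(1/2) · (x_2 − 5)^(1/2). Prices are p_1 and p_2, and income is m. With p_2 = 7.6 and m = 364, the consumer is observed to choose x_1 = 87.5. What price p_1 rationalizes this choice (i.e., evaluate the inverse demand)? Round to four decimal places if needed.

p_1 = 2

Let x_1' = x_1−12, x_2' = x_2−5. MRS = x_2'/x_1' = p_1/p_2.
Substituting into the budget: x_1* = 12 + 0.5·(m − 12·p_1 − 5·p_2)/p_1, and x_2* = 5 + 0.5·(…)/p_2.
Set x_1* = 87.5 in the demand function and solve for p_1: p_1 = 2.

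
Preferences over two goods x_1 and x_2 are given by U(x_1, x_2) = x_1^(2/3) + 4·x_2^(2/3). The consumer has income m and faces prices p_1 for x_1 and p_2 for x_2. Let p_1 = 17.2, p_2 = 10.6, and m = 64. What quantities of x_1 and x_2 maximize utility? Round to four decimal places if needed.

Substitute x_2 = (x_2/x_1)·x_1 into the budget: x_1* = m/(p_1 + p_2·(x_2/x_1)).
Numerically x_2/x_1 = 273.43098, so x_1* = 64/(17.2 + 10.6·273.43098) = 0.022 and x_2* = 273.43098·0.022 = 6.0021.

x_1* = 0.022, x_2* = 6.0021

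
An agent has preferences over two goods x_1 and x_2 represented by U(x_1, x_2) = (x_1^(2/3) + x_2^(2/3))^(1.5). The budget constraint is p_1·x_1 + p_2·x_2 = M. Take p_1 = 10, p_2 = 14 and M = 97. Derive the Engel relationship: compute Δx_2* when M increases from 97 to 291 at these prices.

From the CES first-order condition, (x_2/x_1)^(1/3) = p_1/p_2.
Hence x_2/x_1 = (p_1/p_2)^(1/(1/3)), i.e. raised to the 3 power.
With the ratio pinned down, the budget gives x_1* = M/(p_1 + p_2·(x_2/x_1)) and x_2* = (x_2/x_1)·x_1*.
Numerically x_2/x_1 = 0.364431, so x_1* = 97/(10 + 14·0.364431) = 6.423 and x_2* = 0.364431·6.423 = 2.3407.
At M' = 291: x_2* = 7.0222. Change: 7.0222 − 2.3407 = 4.6815.

Δx_2* = 4.6815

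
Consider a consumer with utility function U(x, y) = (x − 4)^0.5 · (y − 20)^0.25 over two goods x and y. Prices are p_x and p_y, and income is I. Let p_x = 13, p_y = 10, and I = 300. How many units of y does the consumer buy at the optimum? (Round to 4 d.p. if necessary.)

y* = 21.6

Let x' = x−4, y' = y−20. MRS = 2·y'/x' = p_x/p_y.
Substituting into the budget: x* = 4 + 2/3·(I − 4·p_x − 20·p_y)/p_x, and y* = 20 + 1/3·(…)/p_y.
Discretionary income = 300 − 4·13 − 20·10 = 48; y* = 20 + 1/3·48/10 = 21.6.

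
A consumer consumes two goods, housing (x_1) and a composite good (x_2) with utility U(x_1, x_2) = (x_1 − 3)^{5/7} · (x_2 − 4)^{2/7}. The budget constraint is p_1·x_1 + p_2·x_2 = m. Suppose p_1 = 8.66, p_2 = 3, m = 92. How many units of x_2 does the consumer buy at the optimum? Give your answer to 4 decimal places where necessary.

x_2* = 9.1448

Let x_1' = x_1−3, x_2' = x_2−4. MRS = (5/2)·x_2'/x_1' = p_1/p_2.
After buying the subsistence bundle (3, 4), a share 5/7 of the remaining income goes to x_1: x_1* = 3 + 5/7·(m − 3p_1 − 4p_2)/p_1.
Discretionary income = 92 − 3·8.66 − 4·3 = 54.02; x_2* = 4 + 2/7·54.02/3 = 9.1448.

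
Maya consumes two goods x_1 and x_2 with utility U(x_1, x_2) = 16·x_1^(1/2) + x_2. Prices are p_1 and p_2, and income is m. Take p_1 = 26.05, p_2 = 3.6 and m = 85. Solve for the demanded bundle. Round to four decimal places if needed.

x_1* = 1.2223, x_2* = 14.7666

Thus x_1* = (8·p_2/p_1)² — independent of m — with the rest of income spent on x_2.
Plugging in: x_1* = (8·3.6/26.05)² = 1.2223, x_2* = 14.7666.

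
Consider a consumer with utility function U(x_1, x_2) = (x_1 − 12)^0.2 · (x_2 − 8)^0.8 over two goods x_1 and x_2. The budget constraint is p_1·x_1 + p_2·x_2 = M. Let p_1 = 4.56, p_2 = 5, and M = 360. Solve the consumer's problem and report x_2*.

x_2* = 50.4448

This is Cobb-Douglas in (x_1−12, x_2−8): tangency gives 0.2·p_2·(x_2−8) = 0.8·p_1·(x_1−12).
After buying the subsistence bundle (12, 8), a share 0.2 of the remaining income goes to x_1: x_1* = 12 + 0.2·(M − 12p_1 − 8p_2)/p_1.
Discretionary income = 360 − 12·4.56 − 8·5 = 265.28; x_2* = 8 + 0.8·265.28/5 = 50.4448.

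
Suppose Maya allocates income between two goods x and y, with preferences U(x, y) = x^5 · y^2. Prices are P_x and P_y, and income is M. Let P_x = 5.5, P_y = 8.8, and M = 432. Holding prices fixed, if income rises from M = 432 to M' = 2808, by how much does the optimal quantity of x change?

Δx* = 308.5714

MU_x/MU_y = (5·y)/(2·x); tangency sets this equal to P_x/P_y.
Rearranging, P_y·y = (2/5)·P_x·x. Substituting into the budget gives P_x·x·(1 + (2/5)) = M.
Demand: x*(P_x,P_y,M) = 5/7·M/P_x and y* = 2/7·M/P_y.
At P_x=5.5, P_y=8.8, M=432: x* = 5/7·432/5.5 = 56.1039.
At M' = 2808: x* = 364.6753. Change: 364.6753 − 56.1039 = 308.5714.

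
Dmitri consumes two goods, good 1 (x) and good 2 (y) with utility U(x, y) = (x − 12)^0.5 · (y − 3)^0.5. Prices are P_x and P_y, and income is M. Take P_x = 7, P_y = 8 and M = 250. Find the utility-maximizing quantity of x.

This is Cobb-Douglas in (x−12, y−3): tangency gives 0.5·P_y·(y−3) = 0.5·P_x·(x−12).
Substituting into the budget: x* = 12 + 0.5·(M − 12·P_x − 3·P_y)/P_x, and y* = 3 + 0.5·(…)/P_y.
Discretionary income = 250 − 12·7 − 3·8 = 142; x* = 12 + 0.5·142/7 = 22.1429.

x* = 22.1429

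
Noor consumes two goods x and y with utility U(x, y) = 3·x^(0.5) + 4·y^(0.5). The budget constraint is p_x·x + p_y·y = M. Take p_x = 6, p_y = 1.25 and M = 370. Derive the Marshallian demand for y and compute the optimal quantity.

y* = 264.951

MU_x ∝ 3·x^(-0.5), MU_y ∝ 4·y^(-0.5), so MRS = (3/4)·(y/x)^(0.5) = p_x/p_y.
Hence y/x = ((4/3)·p_x/p_y)^(1/(0.5)), i.e. raised to the 2 power.
With the ratio pinned down, the budget gives x* = M/(p_x + p_y·(y/x)) and y* = (y/x)·x*.
Numerically y/x = 40.96, so x* = 370/(6 + 1.25·40.96) = 6.4685 and y* = 40.96·6.4685 = 264.951.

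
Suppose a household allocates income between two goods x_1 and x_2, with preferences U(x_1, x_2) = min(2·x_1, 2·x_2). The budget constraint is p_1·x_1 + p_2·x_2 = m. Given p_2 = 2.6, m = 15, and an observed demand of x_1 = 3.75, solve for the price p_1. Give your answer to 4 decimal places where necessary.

Leontief preferences: the optimum is at the kink where x_1/2 = x_2/2, i.e. x_2 = x_1.
Budget: p_1·x_1 + p_2·x_1 = m, so (2·p_1 + 2·p_2)·x_1 = 2·m.
Demand: x_1*(p_1,p_2,m) = 2·m/(2·p_1 + 2·p_2), x_2* = 2·m/(2·p_1 + 2·p_2).
Set x_1* = 3.75 in the demand function and solve for p_1: p_1 = 1.4.

p_1 = 1.4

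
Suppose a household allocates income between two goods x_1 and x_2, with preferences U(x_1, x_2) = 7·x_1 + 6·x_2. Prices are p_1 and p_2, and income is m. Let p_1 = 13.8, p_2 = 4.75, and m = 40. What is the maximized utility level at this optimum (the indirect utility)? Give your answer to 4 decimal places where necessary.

V = 50.5263

Linear utility — the consumer picks whichever good has higher MU/price: 7/13.8 = 0.5072 vs 6/4.75 = 1.2632.
x_2 gives more utility per dollar, so spend all income on x_2: x_2* = m/p_2, x_1* = 0.
Numerically: x_1* = 0, x_2* = 8.4211.
Utility at the optimum: U(0, 8.4211) = 50.5263.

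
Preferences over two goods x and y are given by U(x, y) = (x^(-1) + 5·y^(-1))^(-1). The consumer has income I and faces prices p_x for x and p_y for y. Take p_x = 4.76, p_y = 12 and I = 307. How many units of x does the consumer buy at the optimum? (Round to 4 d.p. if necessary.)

x* = 14.1738

MRS = MU_x/MU_y = (1/5)·(y/x)^(2). Set equal to p_x/p_y.
Hence y/x = (5·p_x/p_y)^(1/(2)), i.e. raised to the 0.5 power.
Substitute y = (y/x)·x into the budget: x* = I/(p_x + p_y·(y/x)).
Numerically y/x = 1.408309, so x* = 307/(4.76 + 12·1.408309) = 14.1738.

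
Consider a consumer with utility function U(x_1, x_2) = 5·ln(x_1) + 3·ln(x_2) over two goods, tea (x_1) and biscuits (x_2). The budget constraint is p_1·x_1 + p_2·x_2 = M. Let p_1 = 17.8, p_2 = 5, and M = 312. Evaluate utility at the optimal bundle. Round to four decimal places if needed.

V = 21.4272

The MRS is (5/3)·x_2/x_1. Set MRS = p_1/p_2.
Rearranging, p_2·x_2 = (3/5)·p_1·x_1. Substituting into the budget gives p_1·x_1·(1 + (3/5)) = M.
Demand: x_1*(p_1,p_2,M) = 0.625·M/p_1 and x_2* = 0.375·M/p_2.
At p_1=17.8, p_2=5, M=312: x_1* = 0.625·312/17.8 = 10.9551, x_2* = 23.4.
Utility at the optimum: U(10.9551, 23.4) = 21.4272.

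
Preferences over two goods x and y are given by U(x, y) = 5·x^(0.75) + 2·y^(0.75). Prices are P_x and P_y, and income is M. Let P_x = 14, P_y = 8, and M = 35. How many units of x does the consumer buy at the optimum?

MRS = MU_x/MU_y = (5/2)·(y/x)^(0.25). Set equal to P_x/P_y.
Hence y/x = ((2/5)·P_x/P_y)^(1/(0.25)), i.e. raised to the 4 power.
With the ratio pinned down, the budget gives x* = M/(P_x + P_y·(y/x)) and y* = (y/x)·x*.
Numerically y/x = 0.2401, so x* = 35/(14 + 8·0.2401) = 2.1984.

x* = 2.1984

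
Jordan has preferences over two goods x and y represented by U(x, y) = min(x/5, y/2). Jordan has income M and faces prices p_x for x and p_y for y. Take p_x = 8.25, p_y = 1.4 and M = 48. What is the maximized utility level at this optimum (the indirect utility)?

Leontief preferences: the optimum is at the kink where x/5 = y/2, i.e. y = (2/5)·x.
Budget: p_x·x + p_y·(2/5)·x = M, so (5·p_x + 2·p_y)·x = 5·M.
Demand: x*(p_x,p_y,M) = 5·M/(5·p_x + 2·p_y), y* = 2·M/(5·p_x + 2·p_y).
Here 5·8.25 + 2·1.4 = 44.05, giving x* = 5.4484 and y* = 2.1793.
Utility at the optimum: U(5.4484, 2.1793) = 1.0897.

V = 1.0897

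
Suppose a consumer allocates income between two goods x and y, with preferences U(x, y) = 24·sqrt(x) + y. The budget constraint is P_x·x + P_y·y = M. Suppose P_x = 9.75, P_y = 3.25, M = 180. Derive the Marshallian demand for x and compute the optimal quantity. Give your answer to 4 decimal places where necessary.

x* = 16

Utility is quasi-linear in y; the FOC for x is 12/√x = P_x/P_y.
Solve: √x = 12·P_y/P_x, so x*(P_x,P_y) = (12·P_y/P_x)², and y* = (M − P_x·x*)/P_y.
Plugging in: x* = (12·3.25/9.75)² = 16.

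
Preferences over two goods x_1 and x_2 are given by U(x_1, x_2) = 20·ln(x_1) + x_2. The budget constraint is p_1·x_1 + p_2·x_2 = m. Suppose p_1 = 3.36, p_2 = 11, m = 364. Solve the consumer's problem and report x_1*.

x_1* = 65.4762

MU_x_1 = 20/x_1, MU_x_2 = 1. Tangency: 20/x_1 = p_1/p_2.
So x_1*(p_1,p_2) = 20·p_2/p_1, independent of income; and x_2* = (m − 20·p_2)/p_2.
At the given prices: x_1* = 20·11/3.36 = 65.4762.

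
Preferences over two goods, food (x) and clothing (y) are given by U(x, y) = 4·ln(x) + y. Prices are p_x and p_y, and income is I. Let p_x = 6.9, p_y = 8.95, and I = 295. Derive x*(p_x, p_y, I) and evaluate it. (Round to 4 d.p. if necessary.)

x* = 5.1884

Set MRS = p_x/p_y: (4/x)/1 = p_x/p_y.
So x*(p_x,p_y) = 4·p_y/p_x, independent of income; and y* = (I − 4·p_y)/p_y.
At the given prices: x* = 4·8.95/6.9 = 5.1884.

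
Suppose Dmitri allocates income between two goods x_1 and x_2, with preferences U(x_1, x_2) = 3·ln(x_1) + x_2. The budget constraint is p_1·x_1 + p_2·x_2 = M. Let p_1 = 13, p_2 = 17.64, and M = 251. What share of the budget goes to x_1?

Set MRS = p_1/p_2: (3/x_1)/1 = p_1/p_2.
So x_1*(p_1,p_2) = 3·p_2/p_1, independent of income; and x_2* = (M − 3·p_2)/p_2.
At the given prices: x_1* = 3·17.64/13 = 4.0708, and x_2* = 11.229.
Expenditure on x_1: 13·4.0708 = 52.92; share = 0.2108.

share on x_1 = 0.2108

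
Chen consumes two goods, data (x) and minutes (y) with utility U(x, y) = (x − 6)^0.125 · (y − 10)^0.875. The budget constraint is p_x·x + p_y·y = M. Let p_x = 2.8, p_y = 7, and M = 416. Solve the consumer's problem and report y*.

y* = 51.15

MRS = (1/7)·(y−10)/(x−6). Tangency with p_x/p_y gives y−10 = 7·(p_x/p_y)·(x−6).
After buying the subsistence bundle (6, 10), a share 0.125 of the remaining income goes to x: x* = 6 + 0.125·(M − 6p_x − 10p_y)/p_x.
Discretionary income = 416 − 6·2.8 − 10·7 = 329.2; y* = 10 + 0.875·329.2/7 = 51.15.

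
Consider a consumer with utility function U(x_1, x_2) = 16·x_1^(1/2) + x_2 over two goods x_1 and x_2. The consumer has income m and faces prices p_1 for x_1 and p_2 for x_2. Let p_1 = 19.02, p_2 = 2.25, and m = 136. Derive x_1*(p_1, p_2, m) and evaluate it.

x_1* = 0.8956

Set MRS = p_1/p_2: 8·x_1^(−1/2) = p_1/p_2.
Thus x_1* = (8·p_2/p_1)² — independent of m — with the rest of income spent on x_2.
Plugging in: x_1* = (8·2.25/19.02)² = 0.8956.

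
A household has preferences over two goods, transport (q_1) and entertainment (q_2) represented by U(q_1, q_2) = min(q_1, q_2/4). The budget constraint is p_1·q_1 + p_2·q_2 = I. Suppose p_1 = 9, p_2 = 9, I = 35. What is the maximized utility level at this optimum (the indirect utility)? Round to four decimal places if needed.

V = 0.7778

With perfect complements, no substitution: consume in ratio q_1:q_2 = 1:4.
Budget: p_1·q_1 + p_2·4·q_1 = I, so (p_1 + 4·p_2)·q_1 = I.
Demand: q_1*(p_1,p_2,I) = I/(p_1 + 4·p_2), q_2* = 4·I/(p_1 + 4·p_2).
Here 9 + 4·9 = 45, giving q_1* = 0.7778 and q_2* = 3.1111.
Utility at the optimum: U(0.7778, 3.1111) = 0.7778.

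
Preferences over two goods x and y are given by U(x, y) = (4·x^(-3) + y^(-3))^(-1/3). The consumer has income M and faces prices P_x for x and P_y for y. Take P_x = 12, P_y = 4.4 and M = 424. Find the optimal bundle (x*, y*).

Numerically y/x = 0.908693, so x* = 424/(12 + 4.4·0.908693) = 26.5029 and y* = 0.908693·26.5029 = 24.083.

x* = 26.5029, y* = 24.083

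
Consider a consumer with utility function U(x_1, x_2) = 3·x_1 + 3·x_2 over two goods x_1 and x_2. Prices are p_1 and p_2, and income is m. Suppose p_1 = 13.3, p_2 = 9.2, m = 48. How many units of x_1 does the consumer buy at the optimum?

Perfect substitutes: compare marginal utility per dollar. 3/p_1 vs 3/p_2 → 0.2256 vs 0.3261.
x_2 gives more utility per dollar, so spend all income on x_2: x_2* = m/p_2, x_1* = 0.
Numerically: x_1* = 0, x_2* = 5.2174.

x_1* = 0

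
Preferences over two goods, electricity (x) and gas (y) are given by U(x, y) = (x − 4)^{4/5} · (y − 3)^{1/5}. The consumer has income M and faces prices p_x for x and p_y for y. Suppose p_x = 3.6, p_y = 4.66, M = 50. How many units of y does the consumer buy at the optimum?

After buying the subsistence bundle (4, 3), a share 0.8 of the remaining income goes to x: x* = 4 + 0.8·(M − 4p_x − 3p_y)/p_x.
Discretionary income = 50 − 4·3.6 − 3·4.66 = 21.62; y* = 3 + 0.2·21.62/4.66 = 3.9279.

y* = 3.9279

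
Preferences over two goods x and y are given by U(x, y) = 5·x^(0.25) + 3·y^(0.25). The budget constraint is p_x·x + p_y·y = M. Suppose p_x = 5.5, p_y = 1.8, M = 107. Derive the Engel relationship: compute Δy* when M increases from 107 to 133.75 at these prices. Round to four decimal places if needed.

Δy* = 6.2924

MU_x ∝ 5·x^(-0.75), MU_y ∝ 3·y^(-0.75), so MRS = (5/3)·(y/x)^(0.75) = p_x/p_y.
Hence y/x = ((3/5)·p_x/p_y)^(1/(0.75)), i.e. raised to the 4/3 power.
With the ratio pinned down, the budget gives x* = M/(p_x + p_y·(y/x)) and y* = (y/x)·x*.
Numerically y/x = 2.243823, so x* = 107/(5.5 + 1.8·2.243823) = 11.2172 and y* = 2.243823·11.2172 = 25.1695.
At M' = 133.75: y* = 31.4619. Change: 31.4619 − 25.1695 = 6.2924.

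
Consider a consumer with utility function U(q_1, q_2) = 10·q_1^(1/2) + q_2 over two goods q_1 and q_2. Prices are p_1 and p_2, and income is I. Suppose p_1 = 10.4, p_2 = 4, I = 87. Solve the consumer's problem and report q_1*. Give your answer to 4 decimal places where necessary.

MU_q_1 = 5/√q_1, MU_q_2 = 1. Tangency: 5/√q_1 = p_1/p_2.
Solve: √q_1 = 5·p_2/p_1, so q_1*(p_1,p_2) = (5·p_2/p_1)², and q_2* = (I − p_1·q_1*)/p_2.
Plugging in: q_1* = (5·4/10.4)² = 3.6982.

q_1* = 3.6982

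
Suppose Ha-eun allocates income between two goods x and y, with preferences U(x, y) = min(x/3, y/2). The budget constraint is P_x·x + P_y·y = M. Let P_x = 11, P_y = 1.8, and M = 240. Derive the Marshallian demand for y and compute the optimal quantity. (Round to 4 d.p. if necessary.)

Leontief preferences: the optimum is at the kink where x/3 = y/2, i.e. y = (2/3)·x.
Budget: P_x·x + P_y·(2/3)·x = M, so (3·P_x + 2·P_y)·x = 3·M.
Demand: x*(P_x,P_y,M) = 3·M/(3·P_x + 2·P_y), y* = 2·M/(3·P_x + 2·P_y).
Here 3·11 + 2·1.8 = 36.6, giving y* = 13.1148.

y* = 13.1148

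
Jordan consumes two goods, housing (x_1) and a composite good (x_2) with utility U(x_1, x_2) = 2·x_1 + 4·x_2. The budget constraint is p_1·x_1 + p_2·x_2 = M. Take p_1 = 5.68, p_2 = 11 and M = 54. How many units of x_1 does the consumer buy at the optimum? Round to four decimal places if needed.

x_1* = 0

Linear utility — the consumer picks whichever good has higher MU/price: 2/5.68 = 0.3521 vs 4/11 = 0.3636.
x_2 gives more utility per dollar, so spend all income on x_2: x_2* = M/p_2, x_1* = 0.
Numerically: x_1* = 0, x_2* = 4.9091.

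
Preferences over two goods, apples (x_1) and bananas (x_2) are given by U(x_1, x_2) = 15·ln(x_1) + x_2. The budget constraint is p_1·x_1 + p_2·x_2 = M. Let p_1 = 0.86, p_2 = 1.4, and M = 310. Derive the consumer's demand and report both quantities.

So x_1*(p_1,p_2) = 15·p_2/p_1, independent of income; and x_2* = (M − 15·p_2)/p_2.
At the given prices: x_1* = 15·1.4/0.86 = 24.4186, and x_2* = 206.4286.

x_1* = 24.4186, x_2* = 206.4286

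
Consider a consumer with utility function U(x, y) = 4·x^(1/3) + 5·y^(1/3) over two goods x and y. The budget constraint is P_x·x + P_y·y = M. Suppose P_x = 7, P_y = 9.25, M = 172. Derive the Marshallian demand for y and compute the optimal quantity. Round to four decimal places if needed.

MU_x ∝ 4·x^(-2/3), MU_y ∝ 5·y^(-2/3), so MRS = (4/5)·(y/x)^(2/3) = P_x/P_y.
Solve for the ratio: y/x = [(5/4)·P_x/P_y]^(1.5).
Substitute y = (y/x)·x into the budget: x* = M/(P_x + P_y·(y/x)).
Numerically y/x = 0.920025, so x* = 172/(7 + 9.25·0.920025) = 11.0895 and y* = 0.920025·11.0895 = 10.2026.

y* = 10.2026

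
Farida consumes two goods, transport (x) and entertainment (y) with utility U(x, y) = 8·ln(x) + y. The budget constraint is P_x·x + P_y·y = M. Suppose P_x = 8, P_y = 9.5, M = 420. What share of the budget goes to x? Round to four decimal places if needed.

share on x = 0.181

MU_x = 8/x, MU_y = 1. Tangency: 8/x = P_x/P_y.
So x*(P_x,P_y) = 8·P_y/P_x, independent of income; and y* = (M − 8·P_y)/P_y.
At the given prices: x* = 8·9.5/8 = 9.5, and y* = 36.2105.
Expenditure on x: 8·9.5 = 76; share = 0.181.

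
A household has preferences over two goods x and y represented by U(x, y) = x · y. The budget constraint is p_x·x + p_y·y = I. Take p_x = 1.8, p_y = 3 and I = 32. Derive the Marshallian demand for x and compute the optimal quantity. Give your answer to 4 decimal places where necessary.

Tangency: MRS = y/x = p_x/p_y.
Rearranging, p_y·y = p_x·x. Substituting into the budget gives p_x·x·(1 + 1) = I.
Demand: x*(p_x,p_y,I) = 0.5·I/p_x and y* = 0.5·I/p_y.
At p_x=1.8, p_y=3, I=32: x* = 0.5·32/1.8 = 8.8889.

x* = 8.8889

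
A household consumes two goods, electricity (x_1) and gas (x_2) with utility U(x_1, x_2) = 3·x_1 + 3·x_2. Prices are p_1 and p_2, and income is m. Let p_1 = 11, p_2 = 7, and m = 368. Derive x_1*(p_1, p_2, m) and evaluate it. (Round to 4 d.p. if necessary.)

x_1* = 0

Linear utility — the consumer picks whichever good has higher MU/price: 3/11 = 0.2727 vs 3/7 = 0.4286.
x_2 gives more utility per dollar, so spend all income on x_2: x_2* = m/p_2, x_1* = 0.
Numerically: x_1* = 0, x_2* = 52.5714.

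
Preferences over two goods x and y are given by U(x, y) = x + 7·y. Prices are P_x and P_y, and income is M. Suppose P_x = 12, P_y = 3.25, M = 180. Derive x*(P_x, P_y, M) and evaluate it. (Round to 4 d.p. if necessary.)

Linear utility — the consumer picks whichever good has higher MU/price: 1/12 = 0.0833 vs 7/3.25 = 2.1538.
y gives more utility per dollar, so spend all income on y: y* = M/P_y, x* = 0.
Numerically: x* = 0, y* = 55.3846.

x* = 0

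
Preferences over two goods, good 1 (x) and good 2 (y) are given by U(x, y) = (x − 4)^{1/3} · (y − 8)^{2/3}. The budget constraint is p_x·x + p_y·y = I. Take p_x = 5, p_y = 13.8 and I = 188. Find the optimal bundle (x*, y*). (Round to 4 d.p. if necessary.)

x* = 7.84, y* = 10.7826

Let x' = x−4, y' = y−8. MRS = (1/2)·y'/x' = p_x/p_y.
After buying the subsistence bundle (4, 8), a share 1/3 of the remaining income goes to x: x* = 4 + 1/3·(I − 4p_x − 8p_y)/p_x.
Discretionary income = 188 − 4·5 − 8·13.8 = 57.6; x* = 4 + 1/3·57.6/5 = 7.84; y* = 8 + 2/3·57.6/13.8 = 10.7826.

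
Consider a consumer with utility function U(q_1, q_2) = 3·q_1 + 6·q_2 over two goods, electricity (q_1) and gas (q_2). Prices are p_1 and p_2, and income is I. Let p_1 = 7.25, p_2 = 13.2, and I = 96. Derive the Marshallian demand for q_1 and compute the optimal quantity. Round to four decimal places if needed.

q_1* = 0

Perfect substitutes: compare marginal utility per dollar. 3/p_1 vs 6/p_2 → 0.4138 vs 0.4545.
q_2 gives more utility per dollar, so spend all income on q_2: q_2* = I/p_2, q_1* = 0.
Numerically: q_1* = 0, q_2* = 7.2727.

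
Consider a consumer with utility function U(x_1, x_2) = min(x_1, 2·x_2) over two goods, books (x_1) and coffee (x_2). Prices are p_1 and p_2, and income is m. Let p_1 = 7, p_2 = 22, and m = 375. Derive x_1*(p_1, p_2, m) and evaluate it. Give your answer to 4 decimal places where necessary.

Demand: x_1*(p_1,p_2,m) = 2·m/(2·p_1 + p_2), x_2* = m/(2·p_1 + p_2).
Here 2·7 + 22 = 36, giving x_1* = 20.8333.

x_1* = 20.8333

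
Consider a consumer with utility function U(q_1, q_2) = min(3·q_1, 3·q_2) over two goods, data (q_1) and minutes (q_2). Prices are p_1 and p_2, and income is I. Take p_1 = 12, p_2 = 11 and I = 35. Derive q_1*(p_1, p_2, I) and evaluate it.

q_1* = 1.5217

With perfect complements, no substitution: consume in ratio q_1:q_2 = 3:3.
Budget: p_1·q_1 + p_2·q_1 = I, so (3·p_1 + 3·p_2)·q_1 = 3·I.
Demand: q_1*(p_1,p_2,I) = 3·I/(3·p_1 + 3·p_2), q_2* = 3·I/(3·p_1 + 3·p_2).
Here 3·12 + 3·11 = 69, giving q_1* = 1.5217.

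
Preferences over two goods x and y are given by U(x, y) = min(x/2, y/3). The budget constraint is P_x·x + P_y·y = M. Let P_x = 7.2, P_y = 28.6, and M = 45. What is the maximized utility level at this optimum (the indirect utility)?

V = 0.4491

Demand: x*(P_x,P_y,M) = 2·M/(2·P_x + 3·P_y), y* = 3·M/(2·P_x + 3·P_y).
Here 2·7.2 + 3·28.6 = 100.2, giving x* = 0.8982 and y* = 1.3473.
Utility at the optimum: U(0.8982, 1.3473) = 0.4491.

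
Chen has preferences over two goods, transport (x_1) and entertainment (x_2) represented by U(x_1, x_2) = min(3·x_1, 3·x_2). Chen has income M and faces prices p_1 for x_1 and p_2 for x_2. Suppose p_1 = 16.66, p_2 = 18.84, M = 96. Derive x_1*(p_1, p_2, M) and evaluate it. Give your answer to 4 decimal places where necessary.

x_1* = 2.7042

Leontief preferences: the optimum is at the kink where x_1/3 = x_2/3, i.e. x_2 = x_1.
Budget: p_1·x_1 + p_2·x_1 = M, so (3·p_1 + 3·p_2)·x_1 = 3·M.
Demand: x_1*(p_1,p_2,M) = 3·M/(3·p_1 + 3·p_2), x_2* = 3·M/(3·p_1 + 3·p_2).
Here 3·16.66 + 3·18.84 = 106.5, giving x_1* = 2.7042.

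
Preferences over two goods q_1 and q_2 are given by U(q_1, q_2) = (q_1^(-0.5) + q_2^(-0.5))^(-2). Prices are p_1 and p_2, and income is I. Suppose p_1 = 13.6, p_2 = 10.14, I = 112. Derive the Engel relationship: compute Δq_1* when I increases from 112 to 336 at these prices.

MU_q_1 ∝ q_1^(-1.5), MU_q_2 ∝ q_2^(-1.5), so MRS = (q_2/q_1)^(1.5) = p_1/p_2.
Solve for the ratio: q_2/q_1 = [p_1/p_2]^(2/3).
Substitute q_2 = (q_2/q_1)·q_1 into the budget: q_1* = I/(p_1 + p_2·(q_2/q_1)).
Numerically q_2/q_1 = 1.216188, so q_1* = 112/(13.6 + 10.14·1.216188) = 4.319.
At I' = 336: q_1* = 12.9569. Change: 12.9569 − 4.319 = 8.6379.

Δq_1* = 8.6379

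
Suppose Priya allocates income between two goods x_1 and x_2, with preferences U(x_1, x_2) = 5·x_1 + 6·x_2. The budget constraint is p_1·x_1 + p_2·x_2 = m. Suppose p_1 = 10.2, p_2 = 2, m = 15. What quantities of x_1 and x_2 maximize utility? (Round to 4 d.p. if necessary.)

x_1* = 0, x_2* = 7.5

Perfect substitutes: compare marginal utility per dollar. 5/p_1 vs 6/p_2 → 0.4902 vs 3.
x_2 gives more utility per dollar, so spend all income on x_2: x_2* = m/p_2, x_1* = 0.
Numerically: x_1* = 0, x_2* = 7.5.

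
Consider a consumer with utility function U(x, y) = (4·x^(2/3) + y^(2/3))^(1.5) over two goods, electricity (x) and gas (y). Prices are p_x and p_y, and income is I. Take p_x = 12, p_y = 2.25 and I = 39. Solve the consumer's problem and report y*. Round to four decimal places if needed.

MRS = MU_x/MU_y = 4·(y/x)^(1/3). Set equal to p_x/p_y.
Solve for the ratio: y/x = [(1/4)·p_x/p_y]^(3).
With the ratio pinned down, the budget gives x* = I/(p_x + p_y·(y/x)) and y* = (y/x)·x*.
Numerically y/x = 2.37037, so x* = 39/(12 + 2.25·2.37037) = 2.25 and y* = 2.37037·2.25 = 5.3333.

y* = 5.3333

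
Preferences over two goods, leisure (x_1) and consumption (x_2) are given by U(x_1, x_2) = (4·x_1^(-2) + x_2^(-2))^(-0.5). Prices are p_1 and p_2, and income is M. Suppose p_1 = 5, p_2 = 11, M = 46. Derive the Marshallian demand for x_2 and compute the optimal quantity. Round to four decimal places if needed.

x_2* = 2.1573

MU_x_1 ∝ 4·x_1^(-3), MU_x_2 ∝ x_2^(-3), so MRS = 4·(x_2/x_1)^(3) = p_1/p_2.
Hence x_2/x_1 = ((1/4)·p_1/p_2)^(1/(3)), i.e. raised to the 1/3 power.
With the ratio pinned down, the budget gives x_1* = M/(p_1 + p_2·(x_2/x_1)) and x_2* = (x_2/x_1)·x_1*.
Numerically x_2/x_1 = 0.484365, so x_1* = 46/(5 + 11·0.484365) = 4.4539 and x_2* = 0.484365·4.4539 = 2.1573.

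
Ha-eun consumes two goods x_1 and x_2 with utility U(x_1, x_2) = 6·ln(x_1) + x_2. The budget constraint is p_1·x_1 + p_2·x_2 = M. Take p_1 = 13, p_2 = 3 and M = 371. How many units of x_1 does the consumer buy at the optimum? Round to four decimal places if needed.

Set MRS = p_1/p_2: (6/x_1)/1 = p_1/p_2.
So x_1*(p_1,p_2) = 6·p_2/p_1, independent of income; and x_2* = (M − 6·p_2)/p_2.
At the given prices: x_1* = 6·3/13 = 1.3846.

x_1* = 1.3846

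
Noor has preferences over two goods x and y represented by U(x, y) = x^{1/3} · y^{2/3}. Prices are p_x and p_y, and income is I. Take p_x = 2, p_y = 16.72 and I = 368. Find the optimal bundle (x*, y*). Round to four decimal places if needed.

MU_x/MU_y = (1/3·y)/(2/3·x); tangency sets this equal to p_x/p_y.
So 1/3·p_y·y = 2/3·p_x·x; combined with the budget, a share 1/3 of income goes to x.
Demand: x*(p_x,p_y,I) = 1/3·I/p_x and y* = 2/3·I/p_y.
At p_x=2, p_y=16.72, I=368: x* = 1/3·368/2 = 61.3333, y* = 14.673.

x* = 61.3333, y* = 14.673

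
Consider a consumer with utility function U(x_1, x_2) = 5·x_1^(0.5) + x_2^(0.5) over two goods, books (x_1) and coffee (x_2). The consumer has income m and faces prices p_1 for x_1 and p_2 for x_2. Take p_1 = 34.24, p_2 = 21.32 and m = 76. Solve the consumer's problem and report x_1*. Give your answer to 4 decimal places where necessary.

x_1* = 2.0856

From the CES first-order condition, 5·(x_2/x_1)^(0.5) = p_1/p_2.
Hence x_2/x_1 = ((1/5)·p_1/p_2)^(1/(0.5)), i.e. raised to the 2 power.
Substitute x_2 = (x_2/x_1)·x_1 into the budget: x_1* = m/(p_1 + p_2·(x_2/x_1)).
Numerically x_2/x_1 = 0.10317, so x_1* = 76/(34.24 + 21.32·0.10317) = 2.0856.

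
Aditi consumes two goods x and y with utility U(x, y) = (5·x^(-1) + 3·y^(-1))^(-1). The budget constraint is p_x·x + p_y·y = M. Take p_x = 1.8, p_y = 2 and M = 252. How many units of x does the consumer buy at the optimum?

x* = 77.0714

MRS = MU_x/MU_y = (5/3)·(y/x)^(2). Set equal to p_x/p_y.
Hence y/x = ((3/5)·p_x/p_y)^(1/(2)), i.e. raised to the 0.5 power.
Substitute y = (y/x)·x into the budget: x* = M/(p_x + p_y·(y/x)).
Numerically y/x = 0.734847, so x* = 252/(1.8 + 2·0.734847) = 77.0714.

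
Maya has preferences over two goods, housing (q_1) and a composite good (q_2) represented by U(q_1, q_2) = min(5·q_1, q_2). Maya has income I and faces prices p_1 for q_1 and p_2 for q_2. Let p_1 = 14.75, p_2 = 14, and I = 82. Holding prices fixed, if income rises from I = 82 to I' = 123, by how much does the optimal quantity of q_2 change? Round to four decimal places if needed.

Here 14.75 + 5·14 = 84.75, giving q_2* = 4.8378.
At I' = 123: q_2* = 7.2566. Change: 7.2566 − 4.8378 = 2.4189.

Δq_2* = 2.4189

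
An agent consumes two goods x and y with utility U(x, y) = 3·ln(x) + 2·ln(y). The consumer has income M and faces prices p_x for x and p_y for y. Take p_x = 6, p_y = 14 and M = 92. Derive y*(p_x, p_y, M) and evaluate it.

At p_x=6, p_y=14, M=92: y* = 0.4·92/14 = 2.6286.

y* = 2.6286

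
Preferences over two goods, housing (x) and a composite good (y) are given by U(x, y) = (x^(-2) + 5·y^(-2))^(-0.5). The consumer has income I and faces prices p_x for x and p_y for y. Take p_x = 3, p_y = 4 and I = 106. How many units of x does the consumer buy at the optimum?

x* = 11.5037

From the CES first-order condition, (1/5)·(y/x)^(3) = p_x/p_y.
Hence y/x = (5·p_x/p_y)^(1/(3)), i.e. raised to the 1/3 power.
With the ratio pinned down, the budget gives x* = I/(p_x + p_y·(y/x)) and y* = (y/x)·x*.
Numerically y/x = 1.553616, so x* = 106/(3 + 4·1.553616) = 11.5037.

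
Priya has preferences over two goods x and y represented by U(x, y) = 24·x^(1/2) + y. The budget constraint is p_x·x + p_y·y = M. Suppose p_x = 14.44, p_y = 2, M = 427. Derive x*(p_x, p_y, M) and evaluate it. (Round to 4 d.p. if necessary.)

Plugging in: x* = (12·2/14.44)² = 2.7624.

x* = 2.7624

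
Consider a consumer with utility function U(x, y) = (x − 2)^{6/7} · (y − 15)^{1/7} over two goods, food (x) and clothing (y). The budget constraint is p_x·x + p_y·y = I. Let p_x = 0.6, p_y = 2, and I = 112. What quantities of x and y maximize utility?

x* = 117.4286, y* = 20.7714

This is Cobb-Douglas in (x−2, y−15): tangency gives 6/7·p_y·(y−15) = 1/7·p_x·(x−2).
After buying the subsistence bundle (2, 15), a share 6/7 of the remaining income goes to x: x* = 2 + 6/7·(I − 2p_x − 15p_y)/p_x.
Discretionary income = 112 − 2·0.6 − 15·2 = 80.8; x* = 2 + 6/7·80.8/0.6 = 117.4286; y* = 15 + 1/7·80.8/2 = 20.7714.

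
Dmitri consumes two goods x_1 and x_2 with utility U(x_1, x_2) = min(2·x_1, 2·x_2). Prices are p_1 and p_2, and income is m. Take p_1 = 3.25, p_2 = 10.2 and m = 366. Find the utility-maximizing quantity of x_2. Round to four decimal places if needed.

With perfect complements, no substitution: consume in ratio x_1:x_2 = 2:2.
Budget: p_1·x_1 + p_2·x_1 = m, so (2·p_1 + 2·p_2)·x_1 = 2·m.
Demand: x_1*(p_1,p_2,m) = 2·m/(2·p_1 + 2·p_2), x_2* = 2·m/(2·p_1 + 2·p_2).
Here 2·3.25 + 2·10.2 = 26.9, giving x_2* = 27.2119.

x_2* = 27.2119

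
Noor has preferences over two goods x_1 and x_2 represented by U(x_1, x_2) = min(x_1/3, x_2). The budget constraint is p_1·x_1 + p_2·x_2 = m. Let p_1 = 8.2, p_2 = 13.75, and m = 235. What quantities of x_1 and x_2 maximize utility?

With perfect complements, no substitution: consume in ratio x_1:x_2 = 3:1.
Budget: p_1·x_1 + p_2·(1/3)·x_1 = m, so (3·p_1 + p_2)·x_1 = 3·m.
Demand: x_1*(p_1,p_2,m) = 3·m/(3·p_1 + p_2), x_2* = m/(3·p_1 + p_2).
Here 3·8.2 + 13.75 = 38.35, giving x_1* = 18.3833 and x_2* = 6.1278.

x_1* = 18.3833, x_2* = 6.1278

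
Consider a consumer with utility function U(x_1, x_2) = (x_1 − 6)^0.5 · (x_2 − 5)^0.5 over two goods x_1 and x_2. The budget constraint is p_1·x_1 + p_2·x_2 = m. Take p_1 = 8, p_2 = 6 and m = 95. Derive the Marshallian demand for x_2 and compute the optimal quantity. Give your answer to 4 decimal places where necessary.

x_2* = 6.4167

Let x_1' = x_1−6, x_2' = x_2−5. MRS = x_2'/x_1' = p_1/p_2.
After buying the subsistence bundle (6, 5), a share 0.5 of the remaining income goes to x_1: x_1* = 6 + 0.5·(m − 6p_1 − 5p_2)/p_1.
Discretionary income = 95 − 6·8 − 5·6 = 17; x_2* = 5 + 0.5·17/6 = 6.4167.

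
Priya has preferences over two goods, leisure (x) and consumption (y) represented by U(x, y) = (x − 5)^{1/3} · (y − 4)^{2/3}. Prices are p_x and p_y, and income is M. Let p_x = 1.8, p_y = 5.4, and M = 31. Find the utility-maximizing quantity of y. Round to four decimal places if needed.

y* = 4.0494

MRS = (1/2)·(y−4)/(x−5). Tangency with p_x/p_y gives y−4 = 2·(p_x/p_y)·(x−5).
Substituting into the budget: x* = 5 + 1/3·(M − 5·p_x − 4·p_y)/p_x, and y* = 4 + 2/3·(…)/p_y.
Discretionary income = 31 − 5·1.8 − 4·5.4 = 0.4; y* = 4 + 2/3·0.4/5.4 = 4.0494.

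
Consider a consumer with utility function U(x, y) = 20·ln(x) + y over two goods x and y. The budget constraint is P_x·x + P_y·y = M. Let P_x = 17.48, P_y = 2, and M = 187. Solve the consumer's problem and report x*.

MU_x = 20/x, MU_y = 1. Tangency: 20/x = P_x/P_y.
So x*(P_x,P_y) = 20·P_y/P_x, independent of income; and y* = (M − 20·P_y)/P_y.
At the given prices: x* = 20·2/17.48 = 2.2883.

x* = 2.2883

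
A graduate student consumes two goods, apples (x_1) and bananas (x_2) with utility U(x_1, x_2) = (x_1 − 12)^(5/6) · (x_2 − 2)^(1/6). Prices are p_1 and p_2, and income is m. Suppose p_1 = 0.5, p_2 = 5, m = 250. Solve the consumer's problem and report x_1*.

x_1* = 402

Discretionary income = 250 − 12·0.5 − 2·5 = 234; x_1* = 12 + 5/6·234/0.5 = 402.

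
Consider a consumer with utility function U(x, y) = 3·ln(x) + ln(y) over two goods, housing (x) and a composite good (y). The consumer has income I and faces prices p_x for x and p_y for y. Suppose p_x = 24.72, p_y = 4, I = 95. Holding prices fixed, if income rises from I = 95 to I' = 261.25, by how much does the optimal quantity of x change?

At p_x=24.72, p_y=4, I=95: x* = 0.75·95/24.72 = 2.8823.
At I' = 261.25: x* = 7.9263. Change: 7.9263 − 2.8823 = 5.044.

Δx* = 5.044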